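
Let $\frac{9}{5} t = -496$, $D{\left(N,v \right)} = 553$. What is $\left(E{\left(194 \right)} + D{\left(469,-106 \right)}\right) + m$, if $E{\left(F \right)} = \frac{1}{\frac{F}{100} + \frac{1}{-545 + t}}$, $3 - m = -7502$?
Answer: $\frac{1153810232}{143179} \approx 8058.5$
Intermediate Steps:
$m = 7505$ ($m = 3 - -7502 = 3 + 7502 = 7505$)
$t = - \frac{2480}{9}$ ($t = \frac{5}{9} \left(-496\right) = - \frac{2480}{9} \approx -275.56$)
$E{\left(F \right)} = \frac{1}{- \frac{9}{7385} + \frac{F}{100}}$ ($E{\left(F \right)} = \frac{1}{\frac{F}{100} + \frac{1}{-545 - \frac{2480}{9}}} = \frac{1}{F \frac{1}{100} + \frac{1}{- \frac{7385}{9}}} = \frac{1}{\frac{F}{100} - \frac{9}{7385}} = \frac{1}{- \frac{9}{7385} + \frac{F}{100}}$)
$\left(E{\left(194 \right)} + D{\left(469,-106 \right)}\right) + m = \left(\frac{147700}{-180 + 1477 \cdot 194} + 553\right) + 7505 = \left(\frac{147700}{-180 + 286538} + 553\right) + 7505 = \left(\frac{147700}{286358} + 553\right) + 7505 = \left(147700 \cdot \frac{1}{286358} + 553\right) + 7505 = \left(\frac{73850}{143179} + 553\right) + 7505 = \frac{79251837}{143179} + 7505 = \frac{1153810232}{143179}$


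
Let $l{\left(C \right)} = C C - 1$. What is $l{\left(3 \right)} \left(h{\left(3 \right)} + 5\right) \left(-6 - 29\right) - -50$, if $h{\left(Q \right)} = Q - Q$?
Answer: $-1350$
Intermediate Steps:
$h{\left(Q \right)} = 0$
$l{\left(C \right)} = -1 + C^{2}$ ($l{\left(C \right)} = C^{2} - 1 = -1 + C^{2}$)
$l{\left(3 \right)} \left(h{\left(3 \right)} + 5\right) \left(-6 - 29\right) - -50 = \left(-1 + 3^{2}\right) \left(0 + 5\right) \left(-6 - 29\right) - -50 = \left(-1 + 9\right) 5 \left(-35\right) + 50 = 8 \left(-175\right) + 50 = -1400 + 50 = -1350$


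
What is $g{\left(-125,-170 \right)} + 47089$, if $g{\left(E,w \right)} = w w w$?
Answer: $-4865911$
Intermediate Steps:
$g{\left(E,w \right)} = w^{3}$ ($g{\left(E,w \right)} = w^{2} w = w^{3}$)
$g{\left(-125,-170 \right)} + 47089 = \left(-170\right)^{3} + 47089 = -4913000 + 47089 = -4865911$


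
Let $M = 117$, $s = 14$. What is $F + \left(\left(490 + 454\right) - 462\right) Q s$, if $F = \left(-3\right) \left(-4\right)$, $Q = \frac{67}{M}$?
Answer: $\frac{453520}{117} \approx 3876.2$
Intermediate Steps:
$Q = \frac{67}{117} \approx 0.57265$
$F = 12$
$F + \left(\left(490 + 454\right) - 462\right) Q s = 12 + \left(\left(490 + 454\right) - 462\right) \frac{67}{117} \cdot 14 = 12 + \left(944 - 462\right) \frac{938}{117} = 12 + 482 \cdot \frac{938}{117} = 12 + \frac{452116}{117} = \frac{453520}{117}$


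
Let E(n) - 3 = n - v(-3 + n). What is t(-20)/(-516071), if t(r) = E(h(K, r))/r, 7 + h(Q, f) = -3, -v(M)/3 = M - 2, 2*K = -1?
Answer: -13/2580355 ≈ -5.0381e-6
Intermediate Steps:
K = -1/2 (K = (1/2)*(-1) = -1/2 ≈ -0.50000)
v(M) = 6 - 3*M (v(M) = -3*(M - 2) = -3*(-2 + M) = 6 - 3*M)
h(Q, f) = -10 (h(Q, f) = -7 - 3 = -10)
E(n) = -12 + 4*n (E(n) = 3 + (n - (6 - 3*(-3 + n))) = 3 + (n - (6 + (9 - 3*n))) = 3 + (n - (15 - 3*n)) = 3 + (n + (-15 + 3*n)) = 3 + (-15 + 4*n) = -12 + 4*n)
t(r) = -52/r (t(r) = (-12 + 4*(-10))/r = (-12 - 40)/r = -52/r)
t(-20)/(-516071) = -52/(-20)/(-516071) = -52*(-1/20)*(-1/516071) = (13/5)*(-1/516071) = -13/2580355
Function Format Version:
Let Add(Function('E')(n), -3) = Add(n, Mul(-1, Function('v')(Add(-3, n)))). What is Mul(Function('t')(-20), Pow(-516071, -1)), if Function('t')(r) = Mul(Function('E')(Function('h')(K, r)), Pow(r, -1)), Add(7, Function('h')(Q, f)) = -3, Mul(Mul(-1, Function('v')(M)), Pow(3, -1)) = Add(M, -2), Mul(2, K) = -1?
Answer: Rational(-13, 2580355) ≈ -5.0381e-6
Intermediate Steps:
K = Rational(-1, 2) (K = Mul(Rational(1, 2), -1) = Rational(-1, 2) ≈ -0.50000)
Function('v')(M) = Add(6, Mul(-3, M)) (Function('v')(M) = Mul(-3, Add(M, -2)) = Mul(-3, Add(-2, M)) = Add(6, Mul(-3, M)))
Function('h')(Q, f) = -10 (Function('h')(Q, f) = Add(-7, -3) = -10)
Function('E')(n) = Add(-12, Mul(4, n)) (Function('E')(n) = Add(3, Add(n, Mul(-1, Add(6, Mul(-3, Add(-3, n)))))) = Add(3, Add(n, Mul(-1, Add(6, Add(9, Mul(-3, n)))))) = Add(3, Add(n, Mul(-1, Add(15, Mul(-3, n))))) = Add(3, Add(n, Add(-15, Mul(3, n)))) = Add(3, Add(-15, Mul(4, n))) = Add(-12, Mul(4, n)))
Function('t')(r) = Mul(-52, Pow(r, -1)) (Function('t')(r) = Mul(Add(-12, Mul(4, -10)), Pow(r, -1)) = Mul(Add(-12, -40), Pow(r, -1)) = Mul(-52, Pow(r, -1)))
Mul(Function('t')(-20), Pow(-516071, -1)) = Mul(Mul(-52, Pow(-20, -1)), Pow(-516071, -1)) = Mul(Mul(-52, Rational(-1, 20)), Rational(-1, 516071)) = Mul(Rational(13, 5), Rational(-1, 516071)) = Rational(-13, 2580355)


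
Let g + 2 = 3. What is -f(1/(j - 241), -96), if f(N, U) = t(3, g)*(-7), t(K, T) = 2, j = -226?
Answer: 14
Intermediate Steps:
g = 1 (g = -2 + 3 = 1)
f(N, U) = -14 (f(N, U) = 2*(-7) = -14)
-f(1/(j - 241), -96) = -1*(-14) = 14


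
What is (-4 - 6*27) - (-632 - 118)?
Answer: 584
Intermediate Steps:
(-4 - 6*27) - (-632 - 118) = (-4 - 162) - 1*(-750) = -166 + 750 = 584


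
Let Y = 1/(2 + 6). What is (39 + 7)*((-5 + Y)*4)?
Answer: -897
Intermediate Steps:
Y = ⅛ (Y = 1/8 = ⅛ ≈ 0.12500)
(39 + 7)*((-5 + Y)*4) = (39 + 7)*((-5 + ⅛)*4) = 46*(-39/8*4) = 46*(-39/2) = -897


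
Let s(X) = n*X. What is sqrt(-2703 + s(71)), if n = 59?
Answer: sqrt(1486) ≈ 38.549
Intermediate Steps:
s(X) = 59*X
sqrt(-2703 + s(71)) = sqrt(-2703 + 59*71) = sqrt(-2703 + 4189) = sqrt(1486)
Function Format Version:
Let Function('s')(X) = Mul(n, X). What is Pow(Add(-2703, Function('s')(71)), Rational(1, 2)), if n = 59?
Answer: Pow(1486, Rational(1, 2)) ≈ 38.549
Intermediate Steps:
Function('s')(X) = Mul(59, X)
Pow(Add(-2703, Function('s')(71)), Rational(1, 2)) = Pow(Add(-2703, Mul(59, 71)), Rational(1, 2)) = Pow(Add(-2703, 4189), Rational(1, 2)) = Pow(1486, Rational(1, 2))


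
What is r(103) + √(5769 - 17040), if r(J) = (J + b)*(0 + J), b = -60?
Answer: 4429 + 17*I*√39 ≈ 4429.0 + 106.16*I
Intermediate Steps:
r(J) = J*(-60 + J) (r(J) = (J - 60)*(0 + J) = (-60 + J)*J = J*(-60 + J))
r(103) + √(5769 - 17040) = 103*(-60 + 103) + √(5769 - 17040) = 103*43 + √(-11271) = 4429 + 17*I*√39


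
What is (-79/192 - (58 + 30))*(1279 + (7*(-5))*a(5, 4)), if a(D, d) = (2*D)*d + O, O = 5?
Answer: 628075/24 ≈ 26170.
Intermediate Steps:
a(D, d) = 5 + 2*D*d (a(D, d) = (2*D)*d + 5 = 2*D*d + 5 = 5 + 2*D*d)
(-79/192 - (58 + 30))*(1279 + (7*(-5))*a(5, 4)) = (-79/192 - (58 + 30))*(1279 + (7*(-5))*(5 + 2*5*4)) = (-79*1/192 - 1*88)*(1279 - 35*(5 + 40)) = (-79/192 - 88)*(1279 - 35*45) = -16975*(1279 - 1575)/192 = -16975/192*(-296) = 628075/24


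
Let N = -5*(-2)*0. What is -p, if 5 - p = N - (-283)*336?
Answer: 95083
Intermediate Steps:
N = 0 (N = 10*0 = 0)
p = -95083 (p = 5 - (0 - (-283)*336) = 5 - (0 - 283*(-336)) = 5 - (0 + 95088) = 5 - 1*95088 = 5 - 95088 = -95083)
-p = -1*(-95083) = 95083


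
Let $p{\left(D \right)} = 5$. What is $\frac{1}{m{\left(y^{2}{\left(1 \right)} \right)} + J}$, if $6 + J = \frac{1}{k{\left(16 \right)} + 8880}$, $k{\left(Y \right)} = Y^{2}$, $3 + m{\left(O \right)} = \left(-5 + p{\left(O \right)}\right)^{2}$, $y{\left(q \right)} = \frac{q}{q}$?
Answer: $- \frac{9136}{82223} \approx -0.11111$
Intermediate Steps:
$y{\left(q \right)} = 1$
$m{\left(O \right)} = -3$ ($m{\left(O \right)} = -3 + \left(-5 + 5\right)^{2} = -3 + 0^{2} = -3 + 0 = -3$)
$J = - \frac{54815}{9136}$ ($J = -6 + \frac{1}{16^{2} + 8880} = -6 + \frac{1}{256 + 8880} = -6 + \frac{1}{9136} = - \frac{54815}{9136} \approx -5.9999$)
$\frac{1}{m{\left(y^{2}{\left(1 \right)} \right)} + J} = \frac{1}{-3 - \frac{54815}{9136}} = \frac{1}{- \frac{82223}{9136}} = - \frac{9136}{82223}$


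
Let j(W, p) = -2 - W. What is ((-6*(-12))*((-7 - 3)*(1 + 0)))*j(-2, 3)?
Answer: 0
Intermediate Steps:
((-6*(-12))*((-7 - 3)*(1 + 0)))*j(-2, 3) = ((-6*(-12))*((-7 - 3)*(1 + 0)))*(-2 - 1*(-2)) = (72*(-10*1))*(-2 + 2) = (72*(-10))*0 = -720*0 = 0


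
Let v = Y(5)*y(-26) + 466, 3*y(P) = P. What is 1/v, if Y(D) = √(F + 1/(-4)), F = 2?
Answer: 4194/1953221 + 39*√7/1953221 ≈ 0.0022001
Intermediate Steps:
y(P) = P/3
Y(D) = √7/2 (Y(D) = √(2 + 1/(-4)) = √(2 - ¼) = √(7/4) = √7/2)
v = 466 - 13*√7/3 (v = (√7/2)*((⅓)*(-26)) + 466 = (√7/2)*(-26/3) + 466 = -13*√7/3 + 466 = 466 - 13*√7/3 ≈ 454.54)
1/v = 1/(466 - 13*√7/3)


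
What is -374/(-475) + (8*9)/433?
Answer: 196142/205675 ≈ 0.95365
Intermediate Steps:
-374/(-475) + (8*9)/433 = -374*(-1/475) + 72*(1/433) = 374/475 + 72/433 = 196142/205675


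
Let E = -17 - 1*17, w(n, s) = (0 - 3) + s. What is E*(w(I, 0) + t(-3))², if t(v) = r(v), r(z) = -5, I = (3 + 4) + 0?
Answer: -2176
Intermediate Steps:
I = 7 (I = 7 + 0 = 7)
w(n, s) = -3 + s
t(v) = -5
E = -34 (E = -17 - 17 = -34)
E*(w(I, 0) + t(-3))² = -34*((-3 + 0) - 5)² = -34*(-3 - 5)² = -34*(-8)² = -34*64 = -2176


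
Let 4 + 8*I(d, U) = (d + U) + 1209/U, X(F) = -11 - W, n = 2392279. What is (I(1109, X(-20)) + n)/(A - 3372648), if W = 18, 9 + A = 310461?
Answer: -555038723/710429472 ≈ -0.78127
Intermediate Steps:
A = 310452 (A = -9 + 310461 = 310452)
X(F) = -29 (X(F) = -11 - 1*18 = -11 - 18 = -29)
I(d, U) = -½ + U/8 + d/8 + 1209/(8*U) (I(d, U) = -½ + ((d + U) + 1209/U)/8 = -½ + ((U + d) + 1209/U)/8 = -½ + (U + d + 1209/U)/8 = -½ + (U/8 + d/8 + 1209/(8*U)) = -½ + U/8 + d/8 + 1209/(8*U))
(I(1109, X(-20)) + n)/(A - 3372648) = ((⅛)*(1209 - 29*(-4 - 29 + 1109))/(-29) + 2392279)/(310452 - 3372648) = ((⅛)*(-1/29)*(1209 - 29*1076) + 2392279)/(-3062196) = ((⅛)*(-1/29)*(1209 - 31204) + 2392279)*(-1/3062196) = ((⅛)*(-1/29)*(-29995) + 2392279)*(-1/3062196) = (29995/232 + 2392279)*(-1/3062196) = (555038723/232)*(-1/3062196) = -555038723/710429472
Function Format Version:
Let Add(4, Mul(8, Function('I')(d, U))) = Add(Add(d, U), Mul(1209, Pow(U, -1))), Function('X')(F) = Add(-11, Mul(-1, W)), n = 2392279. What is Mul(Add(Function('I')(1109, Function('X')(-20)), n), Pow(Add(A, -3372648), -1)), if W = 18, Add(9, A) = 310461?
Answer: Rational(-555038723, 710429472) ≈ -0.78127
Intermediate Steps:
A = 310452 (A = Add(-9, 310461) = 310452)
Function('X')(F) = -29 (Function('X')(F) = Add(-11, Mul(-1, 18)) = Add(-11, -18) = -29)
Function('I')(d, U) = Add(Rational(-1, 2), Mul(Rational(1, 8), U), Mul(Rational(1, 8), d), Mul(Rational(1209, 8), Pow(U, -1))) (Function('I')(d, U) = Add(Rational(-1, 2), Mul(Rational(1, 8), Add(Add(d, U), Mul(1209, Pow(U, -1))))) = Add(Rational(-1, 2), Mul(Rational(1, 8), Add(Add(U, d), Mul(1209, Pow(U, -1))))) = Add(Rational(-1, 2), Mul(Rational(1, 8), Add(U, d, Mul(1209, Pow(U, -1))))) = Add(Rational(-1, 2), Add(Mul(Rational(1, 8), U), Mul(Rational(1, 8), d), Mul(Rational(1209, 8), Pow(U, -1)))) = Add(Rational(-1, 2), Mul(Rational(1, 8), U), Mul(Rational(1, 8), d), Mul(Rational(1209, 8), Pow(U, -1))))
Mul(Add(Function('I')(1109, Function('X')(-20)), n), Pow(Add(A, -3372648), -1)) = Mul(Add(Mul(Rational(1, 8), Pow(-29, -1), Add(1209, Mul(-29, Add(-4, -29, 1109)))), 2392279), Pow(Add(310452, -3372648), -1)) = Mul(Add(Mul(Rational(1, 8), Rational(-1, 29), Add(1209, Mul(-29, 1076))), 2392279), Pow(-3062196, -1)) = Mul(Add(Mul(Rational(1, 8), Rational(-1, 29), Add(1209, -31204)), 2392279), Rational(-1, 3062196)) = Mul(Add(Mul(Rational(1, 8), Rational(-1, 29), -29995), 2392279), Rational(-1, 3062196)) = Mul(Add(Rational(29995, 232), 2392279), Rational(-1, 3062196)) = Mul(Rational(555038723, 232), Rational(-1, 3062196)) = Rational(-555038723, 710429472)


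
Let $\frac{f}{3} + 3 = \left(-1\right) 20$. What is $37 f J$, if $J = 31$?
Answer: $-79143$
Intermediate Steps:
$f = -69$ ($f = -9 + 3 \left(\left(-1\right) 20\right) = -9 + 3 \left(-20\right) = -9 - 60 = -69$)
$37 f J = 37 \left(-69\right) 31 = \left(-2553\right) 31 = -79143$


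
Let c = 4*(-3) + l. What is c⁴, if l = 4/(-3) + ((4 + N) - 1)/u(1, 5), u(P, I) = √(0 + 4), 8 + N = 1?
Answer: 4477456/81 ≈ 55277.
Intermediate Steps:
N = -7 (N = -8 + 1 = -7)
u(P, I) = 2 (u(P, I) = √4 = 2)
l = -10/3 (l = 4/(-3) + ((4 - 7) - 1)/2 = 4*(-⅓) + (-3 - 1)*(½) = -4/3 - 4*½ = -4/3 - 2 = -10/3 ≈ -3.3333)
c = -46/3 (c = 4*(-3) - 10/3 = -12 - 10/3 = -46/3 ≈ -15.333)
c⁴ = (-46/3)⁴ = 4477456/81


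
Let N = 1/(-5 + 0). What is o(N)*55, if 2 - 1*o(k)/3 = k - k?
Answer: 330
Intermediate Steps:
N = -1/5 (N = 1/(-5) = -1/5 ≈ -0.20000)
o(k) = 6 (o(k) = 6 - 3*(k - k) = 6 - 3*0 = 6 + 0 = 6)
o(N)*55 = 6*55 = 330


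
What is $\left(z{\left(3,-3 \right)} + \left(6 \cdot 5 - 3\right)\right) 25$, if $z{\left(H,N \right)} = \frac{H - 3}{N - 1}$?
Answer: $675$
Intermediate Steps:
$z{\left(H,N \right)} = \frac{-3 + H}{-1 + N}$
$\left(z{\left(3,-3 \right)} + \left(6 \cdot 5 - 3\right)\right) 25 = \left(\frac{-3 + 3}{-1 - 3} + \left(6 \cdot 5 - 3\right)\right) 25 = \left(\frac{1}{-4} \cdot 0 + \left(30 - 3\right)\right) 25 = \left(\left(- \frac{1}{4}\right) 0 + 27\right) 25 = \left(0 + 27\right) 25 = 27 \cdot 25 = 675$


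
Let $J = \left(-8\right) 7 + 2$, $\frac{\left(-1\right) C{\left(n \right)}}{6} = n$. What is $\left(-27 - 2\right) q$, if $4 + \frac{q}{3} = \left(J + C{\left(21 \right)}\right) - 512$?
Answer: $60552$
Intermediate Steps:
$C{\left(n \right)} = - 6 n$
$J = -54$ ($J = -56 + 2 = -54$)
$q = -2088$ ($q = -12 + 3 \left(\left(-54 - 126\right) - 512\right) = -12 + 3 \left(-180 - 512\right) = -12 + 3 \left(-692\right) = -12 - 2076 = -2088$)
$\left(-27 - 2\right) q = \left(-27 - 2\right) \left(-2088\right) = \left(-29\right) \left(-2088\right) = 60552$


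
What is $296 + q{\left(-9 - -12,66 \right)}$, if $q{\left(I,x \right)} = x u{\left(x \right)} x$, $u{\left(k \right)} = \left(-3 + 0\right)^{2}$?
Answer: $39500$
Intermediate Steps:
$u{\left(k \right)} = 9$ ($u{\left(k \right)} = \left(-3\right)^{2} = 9$)
$q{\left(I,x \right)} = 9 x^{2}$ ($q{\left(I,x \right)} = x 9 x = 9 x x = 9 x^{2}$)
$296 + q{\left(-9 - -12,66 \right)} = 296 + 9 \cdot 66^{2} = 296 + 9 \cdot 4356 = 296 + 39204 = 39500$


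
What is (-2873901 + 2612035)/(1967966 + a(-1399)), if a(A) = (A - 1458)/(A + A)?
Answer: -732701068/5506371725 ≈ -0.13306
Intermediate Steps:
a(A) = (-1458 + A)/(2*A) (a(A) = (-1458 + A)/((2*A)) = (-1458 + A)*(1/(2*A)) = (-1458 + A)/(2*A))
(-2873901 + 2612035)/(1967966 + a(-1399)) = (-2873901 + 2612035)/(1967966 + (½)*(-1458 - 1399)/(-1399)) = -261866/(1967966 + (½)*(-1/1399)*(-2857)) = -261866/(1967966 + 2857/2798) = -261866/5506371725/2798 = -261866*2798/5506371725 = -732701068/5506371725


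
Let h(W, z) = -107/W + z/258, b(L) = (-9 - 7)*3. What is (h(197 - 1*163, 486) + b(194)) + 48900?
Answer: 71419777/1462 ≈ 48851.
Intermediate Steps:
b(L) = -48 (b(L) = -16*3 = -48)
h(W, z) = -107/W + z/258 (h(W, z) = -107/W + z*(1/258) = -107/W + z/258)
(h(197 - 1*163, 486) + b(194)) + 48900 = ((-107/(197 - 1*163) + (1/258)*486) - 48) + 48900 = ((-107/(197 - 163) + 81/43) - 48) + 48900 = ((-107/34 + 81/43) - 48) + 48900 = (-1847/1462 - 48) + 48900 = -72023/1462 + 48900 = 71419777/1462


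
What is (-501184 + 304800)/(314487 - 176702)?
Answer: -11552/8105 ≈ -1.4253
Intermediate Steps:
(-501184 + 304800)/(314487 - 176702) = -196384/137785 = -196384*1/137785 = -11552/8105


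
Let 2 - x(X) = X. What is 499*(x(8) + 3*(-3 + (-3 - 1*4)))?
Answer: -17964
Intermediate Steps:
x(X) = 2 - X
499*(x(8) + 3*(-3 + (-3 - 1*4))) = 499*((2 - 1*8) + 3*(-3 + (-3 - 1*4))) = 499*((2 - 8) + 3*(-3 + (-3 - 4))) = 499*(-6 + 3*(-3 - 7)) = 499*(-6 + 3*(-10)) = 499*(-6 - 30) = 499*(-36) = -17964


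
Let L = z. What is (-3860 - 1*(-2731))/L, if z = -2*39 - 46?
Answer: 1129/124 ≈ 9.1048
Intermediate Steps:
z = -124 (z = -78 - 46 = -124)
L = -124
(-3860 - 1*(-2731))/L = (-3860 - 1*(-2731))/(-124) = (-3860 + 2731)*(-1/124) = -1129*(-1/124) = 1129/124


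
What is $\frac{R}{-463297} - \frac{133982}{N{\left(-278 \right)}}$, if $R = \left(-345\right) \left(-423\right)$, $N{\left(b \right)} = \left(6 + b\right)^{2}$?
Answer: $- \frac{36435156847}{17138282624} \approx -2.1259$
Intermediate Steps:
$R = 145935$
$\frac{R}{-463297} - \frac{133982}{N{\left(-278 \right)}} = \frac{145935}{-463297} - \frac{133982}{\left(6 - 278\right)^{2}} = 145935 \left(- \frac{1}{463297}\right) - \frac{133982}{\left(-272\right)^{2}} = - \frac{145935}{463297} - \frac{133982}{73984} = - \frac{145935}{463297} - \frac{66991}{36992} = - \frac{36435156847}{17138282624}$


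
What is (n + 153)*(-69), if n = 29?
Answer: -12558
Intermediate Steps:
(n + 153)*(-69) = (29 + 153)*(-69) = 182*(-69) = -12558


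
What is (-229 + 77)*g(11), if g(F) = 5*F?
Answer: -8360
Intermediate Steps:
(-229 + 77)*g(11) = (-229 + 77)*(5*11) = -152*55 = -8360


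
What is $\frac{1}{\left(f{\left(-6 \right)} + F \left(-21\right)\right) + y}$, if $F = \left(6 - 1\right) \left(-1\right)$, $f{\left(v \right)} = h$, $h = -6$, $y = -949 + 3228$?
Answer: $\frac{1}{2378} \approx 0.00042052$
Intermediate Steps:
$y = 2279$
$f{\left(v \right)} = -6$
$F = -5$ ($F = 5 \left(-1\right) = -5$)
$\frac{1}{\left(f{\left(-6 \right)} + F \left(-21\right)\right) + y} = \frac{1}{\left(-6 - -105\right) + 2279} = \frac{1}{\left(-6 + 105\right) + 2279} = \frac{1}{99 + 2279} = \frac{1}{2378}$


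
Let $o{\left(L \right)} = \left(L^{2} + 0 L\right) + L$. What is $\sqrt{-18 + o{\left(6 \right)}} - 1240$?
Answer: $-1240 + 2 \sqrt{6} \approx -1235.1$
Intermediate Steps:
$o{\left(L \right)} = L + L^{2}$ ($o{\left(L \right)} = \left(L^{2} + 0\right) + L = L^{2} + L = L + L^{2}$)
$\sqrt{-18 + o{\left(6 \right)}} - 1240 = \sqrt{-18 + 6 \left(1 + 6\right)} - 1240 = \sqrt{-18 + 6 \cdot 7} - 1240 = \sqrt{-18 + 42} - 1240 = \sqrt{24} - 1240 = 2 \sqrt{6} - 1240 = -1240 + 2 \sqrt{6}$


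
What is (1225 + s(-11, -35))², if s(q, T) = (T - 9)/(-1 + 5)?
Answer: 1473796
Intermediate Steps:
s(q, T) = -9/4 + T/4 (s(q, T) = (-9 + T)/4 = (-9 + T)*(¼) = -9/4 + T/4)
(1225 + s(-11, -35))² = (1225 + (-9/4 + (¼)*(-35)))² = (1225 + (-9/4 - 35/4))² = (1225 - 11)² = 1214² = 1473796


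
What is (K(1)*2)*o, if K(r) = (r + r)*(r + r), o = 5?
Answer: 40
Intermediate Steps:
K(r) = 4*r**2 (K(r) = (2*r)*(2*r) = 4*r**2)
(K(1)*2)*o = ((4*1**2)*2)*5 = ((4*1)*2)*5 = (4*2)*5 = 8*5 = 40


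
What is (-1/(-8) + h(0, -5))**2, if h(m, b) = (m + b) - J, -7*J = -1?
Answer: 78961/3136 ≈ 25.179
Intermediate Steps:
J = 1/7 (J = -1/7*(-1) = 1/7 ≈ 0.14286)
h(m, b) = -1/7 + b + m (h(m, b) = (m + b) - 1*1/7 = (b + m) - 1/7 = -1/7 + b + m)
(-1/(-8) + h(0, -5))**2 = (-1/(-8) + (-1/7 - 5 + 0))**2 = (-1*(-1/8) - 36/7)**2 = (1/8 - 36/7)**2 = (-281/56)**2 = 78961/3136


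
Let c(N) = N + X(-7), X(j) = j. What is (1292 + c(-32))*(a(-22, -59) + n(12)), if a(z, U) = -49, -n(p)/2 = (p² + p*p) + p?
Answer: -813197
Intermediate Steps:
n(p) = -4*p² - 2*p (n(p) = -2*((p² + p*p) + p) = -2*((p² + p²) + p) = -2*(2*p² + p) = -2*(p + 2*p²) = -4*p² - 2*p)
c(N) = -7 + N (c(N) = N - 7 = -7 + N)
(1292 + c(-32))*(a(-22, -59) + n(12)) = (1292 + (-7 - 32))*(-49 - 2*12*(1 + 2*12)) = (1292 - 39)*(-49 - 2*12*(1 + 24)) = 1253*(-49 - 2*12*25) = 1253*(-49 - 600) = 1253*(-649) = -813197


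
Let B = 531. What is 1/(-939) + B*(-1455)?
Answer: -725476096/939 ≈ -7.7261e+5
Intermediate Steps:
1/(-939) + B*(-1455) = 1/(-939) + 531*(-1455) = -1/939 - 772605 = -725476096/939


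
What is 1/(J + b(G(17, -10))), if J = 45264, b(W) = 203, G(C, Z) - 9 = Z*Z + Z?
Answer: 1/45467 ≈ 2.1994e-5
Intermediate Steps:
G(C, Z) = 9 + Z + Z**2 (G(C, Z) = 9 + (Z*Z + Z) = 9 + (Z**2 + Z) = 9 + (Z + Z**2) = 9 + Z + Z**2)
1/(J + b(G(17, -10))) = 1/(45264 + 203) = 1/45467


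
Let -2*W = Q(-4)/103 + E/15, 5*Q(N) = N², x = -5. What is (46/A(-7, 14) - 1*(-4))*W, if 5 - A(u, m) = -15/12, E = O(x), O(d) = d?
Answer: 66314/38625 ≈ 1.7169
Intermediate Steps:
Q(N) = N²/5
E = -5
A(u, m) = 25/4 (A(u, m) = 5 - (-15)/12 = 5 - 1*(-5/4) = 5 + 5/4 = 25/4)
W = 467/3090 (W = -(((⅕)*(-4)²)/103 - 5/15)/2 = -(((⅕)*16)*(1/103) - 5*1/15)/2 = -((16/5)*(1/103) - ⅓)/2 = -(16/515 - ⅓)/2 = -½*(-467/1545) = 467/3090 ≈ 0.15113)
(46/A(-7, 14) - 1*(-4))*W = (46/(25/4) - 1*(-4))*(467/3090) = (46*(4/25) + 4)*(467/3090) = (184/25 + 4)*(467/3090) = (284/25)*(467/3090) = 66314/38625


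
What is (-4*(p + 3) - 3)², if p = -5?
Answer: 25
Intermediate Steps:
(-4*(p + 3) - 3)² = (-4*(-5 + 3) - 3)² = (-4*(-2) - 3)² = (8 - 3)² = 5² = 25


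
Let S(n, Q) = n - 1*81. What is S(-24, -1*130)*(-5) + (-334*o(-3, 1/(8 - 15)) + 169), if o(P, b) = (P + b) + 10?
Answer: -11174/7 ≈ -1596.3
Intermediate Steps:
S(n, Q) = -81 + n (S(n, Q) = n - 81 = -81 + n)
o(P, b) = 10 + P + b
S(-24, -1*130)*(-5) + (-334*o(-3, 1/(8 - 15)) + 169) = (-81 - 24)*(-5) + (-334*(10 - 3 + 1/(8 - 15)) + 169) = -105*(-5) + (-334*(10 - 3 + 1/(-7)) + 169) = 525 + (-334*(10 - 3 - 1/7) + 169) = 525 + (-334*48/7 + 169) = 525 + (-16032/7 + 169) = 525 - 14849/7 = -11174/7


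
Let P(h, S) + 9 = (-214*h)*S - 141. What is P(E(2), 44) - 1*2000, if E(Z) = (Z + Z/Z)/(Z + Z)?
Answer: -9212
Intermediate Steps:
E(Z) = (1 + Z)/(2*Z) (E(Z) = (Z + 1)/((2*Z)) = (1 + Z)*(1/(2*Z)) = (1 + Z)/(2*Z))
P(h, S) = -150 - 214*S*h (P(h, S) = -9 + ((-214*h)*S - 141) = -9 + (-214*S*h - 141) = -9 + (-141 - 214*S*h) = -150 - 214*S*h)
P(E(2), 44) - 1*2000 = (-150 - 214*44*(½)*(1 + 2)/2) - 1*2000 = (-150 - 214*44*(½)*(½)*3) - 2000 = (-150 - 214*44*¾) - 2000 = (-150 - 7062) - 2000 = -7212 - 2000 = -9212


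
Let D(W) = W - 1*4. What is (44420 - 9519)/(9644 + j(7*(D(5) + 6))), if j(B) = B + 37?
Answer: 34901/9730 ≈ 3.5869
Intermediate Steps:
D(W) = -4 + W (D(W) = W - 4 = -4 + W)
j(B) = 37 + B
(44420 - 9519)/(9644 + j(7*(D(5) + 6))) = (44420 - 9519)/(9644 + (37 + 7*((-4 + 5) + 6))) = 34901/(9644 + (37 + 7*(1 + 6))) = 34901/(9644 + (37 + 7*7)) = 34901/(9644 + (37 + 49)) = 34901/(9644 + 86) = 34901/9730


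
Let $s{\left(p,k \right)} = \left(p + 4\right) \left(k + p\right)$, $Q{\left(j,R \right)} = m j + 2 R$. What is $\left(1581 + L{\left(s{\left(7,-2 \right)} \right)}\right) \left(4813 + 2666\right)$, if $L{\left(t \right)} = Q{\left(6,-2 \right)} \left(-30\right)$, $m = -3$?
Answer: $16760439$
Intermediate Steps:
$Q{\left(j,R \right)} = - 3 j + 2 R$
$s{\left(p,k \right)} = \left(4 + p\right) \left(k + p\right)$
$L{\left(t \right)} = 660$ ($L{\left(t \right)} = \left(\left(-3\right) 6 + 2 \left(-2\right)\right) \left(-30\right) = \left(-18 - 4\right) \left(-30\right) = \left(-22\right) \left(-30\right) = 660$)
$\left(1581 + L{\left(s{\left(7,-2 \right)} \right)}\right) \left(4813 + 2666\right) = \left(1581 + 660\right) \left(4813 + 2666\right) = 2241 \cdot 7479 = 16760439$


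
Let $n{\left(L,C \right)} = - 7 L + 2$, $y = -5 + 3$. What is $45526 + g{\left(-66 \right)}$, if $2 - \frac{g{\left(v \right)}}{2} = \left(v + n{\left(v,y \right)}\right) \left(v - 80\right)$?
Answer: $161746$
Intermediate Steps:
$y = -2$
$n{\left(L,C \right)} = 2 - 7 L$
$g{\left(v \right)} = 4 - 2 \left(-80 + v\right) \left(2 - 6 v\right)$ ($g{\left(v \right)} = 4 - 2 \left(v - \left(-2 + 7 v\right)\right) \left(v - 80\right) = 4 - 2 \left(2 - 6 v\right) \left(-80 + v\right) = 4 - 2 \left(-80 + v\right) \left(2 - 6 v\right)$)
$45526 + g{\left(-66 \right)} = 45526 + \left(324 - -63624 + 12 \left(-66\right)^{2}\right) = 45526 + \left(324 + 63624 + 12 \cdot 4356\right) = 45526 + \left(324 + 63624 + 52272\right) = 45526 + 116220 = 161746$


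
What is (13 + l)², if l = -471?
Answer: 209764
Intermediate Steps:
(13 + l)² = (13 - 471)² = (-458)² = 209764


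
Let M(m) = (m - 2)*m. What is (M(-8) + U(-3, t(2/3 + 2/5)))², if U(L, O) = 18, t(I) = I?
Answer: 9604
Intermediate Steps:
M(m) = m*(-2 + m) (M(m) = (-2 + m)*m = m*(-2 + m))
(M(-8) + U(-3, t(2/3 + 2/5)))² = (-8*(-2 - 8) + 18)² = (-8*(-10) + 18)² = (80 + 18)² = 98² = 9604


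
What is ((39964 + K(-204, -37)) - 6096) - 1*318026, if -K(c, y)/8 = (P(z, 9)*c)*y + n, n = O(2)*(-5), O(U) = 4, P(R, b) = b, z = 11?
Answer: -827454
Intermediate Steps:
n = -20 (n = 4*(-5) = -20)
K(c, y) = 160 - 72*c*y (K(c, y) = -8*((9*c)*y - 20) = -8*(9*c*y - 20) = -8*(-20 + 9*c*y) = 160 - 72*c*y)
((39964 + K(-204, -37)) - 6096) - 1*318026 = ((39964 + (160 - 72*(-204)*(-37))) - 6096) - 1*318026 = ((39964 + (160 - 543456)) - 6096) - 318026 = ((39964 - 543296) - 6096) - 318026 = (-503332 - 6096) - 318026 = -509428 - 318026 = -827454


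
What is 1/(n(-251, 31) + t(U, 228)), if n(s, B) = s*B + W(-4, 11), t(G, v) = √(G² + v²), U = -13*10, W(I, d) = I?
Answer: -7785/60537341 - 2*√17221/60537341 ≈ -0.00013293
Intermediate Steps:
U = -130
n(s, B) = -4 + B*s (n(s, B) = s*B - 4 = B*s - 4 = -4 + B*s)
1/(n(-251, 31) + t(U, 228)) = 1/((-4 + 31*(-251)) + √((-130)² + 228²)) = 1/((-4 - 7781) + √(16900 + 51984)) = 1/(-7785 + √68884) = 1/(-7785 + 2*√17221)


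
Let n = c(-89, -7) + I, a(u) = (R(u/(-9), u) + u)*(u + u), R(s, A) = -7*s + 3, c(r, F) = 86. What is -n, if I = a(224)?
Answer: -1618502/9 ≈ -1.7983e+5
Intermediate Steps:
R(s, A) = 3 - 7*s
a(u) = 2*u*(3 + 16*u/9) (a(u) = ((3 - 7*u/(-9)) + u)*(u + u) = ((3 - 7*u*(-1)/9) + u)*(2*u) = ((3 - (-7)*u/9) + u)*(2*u) = ((3 + 7*u/9) + u)*(2*u) = (3 + 16*u/9)*(2*u) = 2*u*(3 + 16*u/9))
I = 1617728/9 (I = (2/9)*224*(27 + 16*224) = (2/9)*224*(27 + 3584) = (2/9)*224*3611 = 1617728/9 ≈ 1.7975e+5)
n = 1618502/9 (n = 86 + 1617728/9 = 1618502/9 ≈ 1.7983e+5)
-n = -1*1618502/9 = -1618502/9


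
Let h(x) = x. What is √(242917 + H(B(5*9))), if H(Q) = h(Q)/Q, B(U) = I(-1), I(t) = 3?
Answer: √242918 ≈ 492.87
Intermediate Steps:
B(U) = 3
H(Q) = 1 (H(Q) = Q/Q = 1)
√(242917 + H(B(5*9))) = √(242917 + 1) = √242918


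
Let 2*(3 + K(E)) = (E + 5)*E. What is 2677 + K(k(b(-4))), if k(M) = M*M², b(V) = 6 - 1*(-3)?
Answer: 270217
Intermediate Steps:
b(V) = 9 (b(V) = 6 + 3 = 9)
k(M) = M³
K(E) = -3 + E*(5 + E)/2 (K(E) = -3 + ((E + 5)*E)/2 = -3 + ((5 + E)*E)/2 = -3 + (E*(5 + E))/2 = -3 + E*(5 + E)/2)
2677 + K(k(b(-4))) = 2677 + (-3 + (9³)²/2 + (5/2)*9³) = 2677 + (-3 + (½)*729² + (5/2)*729) = 2677 + (-3 + (½)*531441 + 3645/2) = 2677 + (-3 + 531441/2 + 3645/2) = 2677 + 267540 = 270217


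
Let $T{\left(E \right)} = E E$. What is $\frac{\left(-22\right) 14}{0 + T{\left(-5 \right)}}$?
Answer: $- \frac{308}{25} \approx -12.32$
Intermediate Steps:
$T{\left(E \right)} = E^{2}$
$\frac{\left(-22\right) 14}{0 + T{\left(-5 \right)}} = \frac{\left(-22\right) 14}{0 + \left(-5\right)^{2}} = - \frac{308}{0 + 25} = - \frac{308}{25}$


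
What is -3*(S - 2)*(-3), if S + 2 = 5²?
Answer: 189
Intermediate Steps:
S = 23 (S = -2 + 5² = -2 + 25 = 23)
-3*(S - 2)*(-3) = -3*(23 - 2)*(-3) = -3*21*(-3) = -63*(-3) = 189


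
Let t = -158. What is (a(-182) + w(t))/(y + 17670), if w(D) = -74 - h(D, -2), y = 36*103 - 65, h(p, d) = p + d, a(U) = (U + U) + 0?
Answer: -278/21313 ≈ -0.013044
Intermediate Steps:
a(U) = 2*U (a(U) = 2*U + 0 = 2*U)
h(p, d) = d + p
y = 3643 (y = 3708 - 65 = 3643)
w(D) = -72 - D (w(D) = -74 - (-2 + D) = -74 + (2 - D) = -72 - D)
(a(-182) + w(t))/(y + 17670) = (2*(-182) + (-72 - 1*(-158)))/(3643 + 17670) = (-364 + (-72 + 158))/21313 = (-364 + 86)*(1/21313) = -278*1/21313 = -278/21313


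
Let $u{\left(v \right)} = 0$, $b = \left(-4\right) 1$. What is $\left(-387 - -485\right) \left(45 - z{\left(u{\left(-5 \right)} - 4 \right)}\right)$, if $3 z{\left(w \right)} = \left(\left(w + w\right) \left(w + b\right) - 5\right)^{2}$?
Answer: $- \frac{327908}{3} \approx -1.093 \cdot 10^{5}$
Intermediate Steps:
$b = -4$
$z{\left(w \right)} = \frac{\left(-5 + 2 w \left(-4 + w\right)\right)^{2}}{3}$ ($z{\left(w \right)} = \frac{\left(\left(w + w\right) \left(w - 4\right) - 5\right)^{2}}{3} = \frac{\left(2 w \left(-4 + w\right) - 5\right)^{2}}{3} = \frac{\left(-5 + 2 w \left(-4 + w\right)\right)^{2}}{3}$)
$\left(-387 - -485\right) \left(45 - z{\left(u{\left(-5 \right)} - 4 \right)}\right) = \left(-387 - -485\right) \left(45 - \frac{\left(5 - 2 \left(0 - 4\right)^{2} + 8 \left(0 - 4\right)\right)^{2}}{3}\right) = \left(-387 + 485\right) \left(45 - \frac{\left(5 - 2 \left(-4\right)^{2} + 8 \left(-4\right)\right)^{2}}{3}\right) = 98 \left(45 - \frac{\left(5 - 32 - 32\right)^{2}}{3}\right) = 98 \left(45 - \frac{\left(-59\right)^{2}}{3}\right) = 98 \left(45 - \frac{1}{3} \cdot 3481\right) = 98 \left(45 - \frac{3481}{3}\right) = 98 \left(- \frac{3346}{3}\right) = - \frac{327908}{3}$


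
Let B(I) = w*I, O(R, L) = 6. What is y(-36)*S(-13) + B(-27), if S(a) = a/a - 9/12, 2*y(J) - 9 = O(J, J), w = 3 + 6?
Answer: -1929/8 ≈ -241.13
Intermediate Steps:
w = 9
y(J) = 15/2 (y(J) = 9/2 + (½)*6 = 9/2 + 3 = 15/2)
S(a) = ¼ (S(a) = 1 - 9*1/12 = 1 - ¾ = ¼)
B(I) = 9*I
y(-36)*S(-13) + B(-27) = (15/2)*(¼) + 9*(-27) = 15/8 - 243 = -1929/8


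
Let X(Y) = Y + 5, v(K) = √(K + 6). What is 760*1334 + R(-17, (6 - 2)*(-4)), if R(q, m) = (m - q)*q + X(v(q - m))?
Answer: 1013828 + √5 ≈ 1.0138e+6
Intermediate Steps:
v(K) = √(6 + K)
X(Y) = 5 + Y
R(q, m) = 5 + √(6 + q - m) + q*(m - q) (R(q, m) = (m - q)*q + (5 + √(6 + (q - m))) = q*(m - q) + (5 + √(6 + q - m)) = 5 + √(6 + q - m) + q*(m - q))
760*1334 + R(-17, (6 - 2)*(-4)) = 760*1334 + (5 + √(6 - 17 - (6 - 2)*(-4)) - 1*(-17)² + ((6 - 2)*(-4))*(-17)) = 1013840 + (5 + √(6 - 17 - 4*(-4)) - 1*289 + (4*(-4))*(-17)) = 1013840 + (5 + √(6 - 17 - 1*(-16)) - 289 - 16*(-17)) = 1013840 + (5 + √(6 - 17 + 16) - 289 + 272) = 1013840 + (5 + √5 - 289 + 272) = 1013840 + (-12 + √5) = 1013828 + √5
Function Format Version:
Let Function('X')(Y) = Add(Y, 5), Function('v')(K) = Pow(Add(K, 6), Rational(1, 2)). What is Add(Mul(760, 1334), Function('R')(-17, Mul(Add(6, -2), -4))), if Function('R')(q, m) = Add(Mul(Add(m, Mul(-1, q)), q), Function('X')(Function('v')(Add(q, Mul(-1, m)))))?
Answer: Add(1013828, Pow(5, Rational(1, 2))) ≈ 1.0138e+6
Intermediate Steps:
Function('v')(K) = Pow(Add(6, K), Rational(1, 2))
Function('X')(Y) = Add(5, Y)
Function('R')(q, m) = Add(5, Pow(Add(6, q, Mul(-1, m)), Rational(1, 2)), Mul(q, Add(m, Mul(-1, q)))) (Function('R')(q, m) = Add(Mul(Add(m, Mul(-1, q)), q), Add(5, Pow(Add(6, Add(q, Mul(-1, m))), Rational(1, 2)))) = Add(Mul(q, Add(m, Mul(-1, q))), Add(5, Pow(Add(6, q, Mul(-1, m)), Rational(1, 2)))) = Add(5, Pow(Add(6, q, Mul(-1, m)), Rational(1, 2)), Mul(q, Add(m, Mul(-1, q)))))
Add(Mul(760, 1334), Function('R')(-17, Mul(Add(6, -2), -4))) = Add(Mul(760, 1334), Add(5, Pow(Add(6, -17, Mul(-1, Mul(Add(6, -2), -4))), Rational(1, 2)), Mul(-1, Pow(-17, 2)), Mul(Mul(Add(6, -2), -4), -17))) = Add(1013840, Add(5, Pow(Add(6, -17, Mul(-1, Mul(4, -4))), Rational(1, 2)), Mul(-1, 289), Mul(Mul(4, -4), -17))) = Add(1013840, Add(5, Pow(Add(6, -17, Mul(-1, -16)), Rational(1, 2)), -289, Mul(-16, -17))) = Add(1013840, Add(5, Pow(Add(6, -17, 16), Rational(1, 2)), -289, 272)) = Add(1013840, Add(5, Pow(5, Rational(1, 2)), -289, 272)) = Add(1013840, Add(-12, Pow(5, Rational(1, 2)))) = Add(1013828, Pow(5, Rational(1, 2)))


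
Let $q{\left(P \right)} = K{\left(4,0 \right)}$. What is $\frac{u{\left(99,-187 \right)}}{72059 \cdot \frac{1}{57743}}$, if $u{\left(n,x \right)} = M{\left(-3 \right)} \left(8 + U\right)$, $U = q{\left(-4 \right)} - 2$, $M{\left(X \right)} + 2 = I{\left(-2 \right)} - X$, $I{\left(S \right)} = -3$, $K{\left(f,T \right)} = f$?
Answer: $- \frac{1154860}{72059} \approx -16.027$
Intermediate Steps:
$q{\left(P \right)} = 4$
$M{\left(X \right)} = -5 - X$ ($M{\left(X \right)} = -2 - \left(3 + X\right) = -5 - X$)
$U = 2$ ($U = 4 - 2 = 2$)
$u{\left(n,x \right)} = -20$ ($u{\left(n,x \right)} = \left(-5 - -3\right) \left(8 + 2\right) = \left(-5 + 3\right) 10 = \left(-2\right) 10 = -20$)
$\frac{u{\left(99,-187 \right)}}{72059 \cdot \frac{1}{57743}} = - \frac{20}{72059 \cdot \frac{1}{57743}} = - \frac{20}{\frac{72059}{57743}} = \left(-20\right) \frac{57743}{72059} = - \frac{1154860}{72059}$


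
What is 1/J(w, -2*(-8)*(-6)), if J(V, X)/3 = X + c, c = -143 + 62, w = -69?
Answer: -1/531 ≈ -0.0018832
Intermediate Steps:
c = -81
J(V, X) = -243 + 3*X (J(V, X) = 3*(X - 81) = 3*(-81 + X) = -243 + 3*X)
1/J(w, -2*(-8)*(-6)) = 1/(-243 + 3*(-2*(-8)*(-6))) = 1/(-243 + 3*(16*(-6))) = 1/(-243 + 3*(-96)) = 1/(-243 - 288) = 1/(-531) = -1/531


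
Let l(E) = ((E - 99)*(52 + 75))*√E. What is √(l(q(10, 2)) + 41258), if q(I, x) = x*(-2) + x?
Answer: √(41258 - 12827*I*√2) ≈ 207.76 - 43.657*I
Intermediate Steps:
q(I, x) = -x (q(I, x) = -2*x + x = -x)
l(E) = √E*(-12573 + 127*E) (l(E) = ((-99 + E)*127)*√E = (-12573 + 127*E)*√E = √E*(-12573 + 127*E))
√(l(q(10, 2)) + 41258) = √(127*√(-1*2)*(-99 - 1*2) + 41258) = √(127*√(-2)*(-99 - 2) + 41258) = √(127*(I*√2)*(-101) + 41258) = √(-12827*I*√2 + 41258) = √(41258 - 12827*I*√2)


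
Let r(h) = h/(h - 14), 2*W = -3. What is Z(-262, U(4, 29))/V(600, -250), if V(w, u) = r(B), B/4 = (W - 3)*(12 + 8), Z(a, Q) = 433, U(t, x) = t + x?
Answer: 80971/180 ≈ 449.84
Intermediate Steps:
W = -3/2 (W = (½)*(-3) = -3/2 ≈ -1.5000)
B = -360 (B = 4*((-3/2 - 3)*(12 + 8)) = 4*(-9/2*20) = 4*(-90) = -360)
r(h) = h/(-14 + h)
V(w, u) = 180/187 (V(w, u) = -360/(-14 - 360) = -360/(-374) = -360*(-1/374) = 180/187)
Z(-262, U(4, 29))/V(600, -250) = 433/(180/187) = 433*(187/180) = 80971/180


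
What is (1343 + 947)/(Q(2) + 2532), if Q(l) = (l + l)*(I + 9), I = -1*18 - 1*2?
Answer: 1145/1244 ≈ 0.92042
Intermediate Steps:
I = -20 (I = -18 - 2 = -20)
Q(l) = -22*l (Q(l) = (l + l)*(-20 + 9) = (2*l)*(-11) = -22*l)
(1343 + 947)/(Q(2) + 2532) = (1343 + 947)/(-22*2 + 2532) = 2290/(-44 + 2532) = 2290/2488 = 2290*(1/2488) = 1145/1244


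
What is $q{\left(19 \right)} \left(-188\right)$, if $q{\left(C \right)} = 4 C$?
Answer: $-14288$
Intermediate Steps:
$q{\left(19 \right)} \left(-188\right) = 4 \cdot 19 \left(-188\right) = 76 \left(-188\right) = -14288$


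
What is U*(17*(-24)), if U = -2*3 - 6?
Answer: 4896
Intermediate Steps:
U = -12 (U = -6 - 6 = -12)
U*(17*(-24)) = -204*(-24) = -12*(-408) = 4896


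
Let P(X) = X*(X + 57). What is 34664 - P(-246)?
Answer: -11830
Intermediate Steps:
P(X) = X*(57 + X)
34664 - P(-246) = 34664 - (-246)*(57 - 246) = 34664 - (-246)*(-189) = 34664 - 1*46494 = 34664 - 46494 = -11830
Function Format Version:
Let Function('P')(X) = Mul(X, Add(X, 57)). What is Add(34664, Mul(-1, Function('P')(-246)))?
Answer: -11830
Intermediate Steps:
Function('P')(X) = Mul(X, Add(57, X))
Add(34664, Mul(-1, Function('P')(-246))) = Add(34664, Mul(-1, Mul(-246, Add(57, -246)))) = Add(34664, Mul(-1, Mul(-246, -189))) = Add(34664, Mul(-1, 46494)) = Add(34664, -46494) = -11830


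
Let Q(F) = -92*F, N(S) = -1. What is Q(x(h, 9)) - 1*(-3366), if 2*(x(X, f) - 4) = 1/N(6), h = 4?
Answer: 3044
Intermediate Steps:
x(X, f) = 7/2 (x(X, f) = 4 + (½)/(-1) = 4 + (½)*(-1) = 4 - ½ = 7/2)
Q(x(h, 9)) - 1*(-3366) = -92*7/2 - 1*(-3366) = -322 + 3366 = 3044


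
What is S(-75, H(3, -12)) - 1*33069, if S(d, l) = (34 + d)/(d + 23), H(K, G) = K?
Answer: -1719547/52 ≈ -33068.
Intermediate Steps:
S(d, l) = (34 + d)/(23 + d)
S(-75, H(3, -12)) - 1*33069 = (34 - 75)/(23 - 75) - 1*33069 = -41/(-52) - 33069 = -1/52*(-41) - 33069 = 41/52 - 33069 = -1719547/52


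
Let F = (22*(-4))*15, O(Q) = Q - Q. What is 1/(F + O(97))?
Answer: -1/1320 ≈ -0.00075758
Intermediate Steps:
O(Q) = 0
F = -1320 (F = -88*15 = -1320)
1/(F + O(97)) = 1/(-1320 + 0) = 1/(-1320) = -1/1320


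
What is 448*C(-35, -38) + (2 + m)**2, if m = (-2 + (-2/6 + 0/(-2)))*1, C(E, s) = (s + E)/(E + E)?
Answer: 21029/45 ≈ 467.31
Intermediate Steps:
C(E, s) = (E + s)/(2*E) (C(E, s) = (E + s)/((2*E)) = (E + s)*(1/(2*E)) = (E + s)/(2*E))
m = -7/3 (m = (-2 + (-2*1/6 + 0*(-1/2)))*1 = (-2 + (-1/3 + 0))*1 = (-2 - 1/3)*1 = -7/3*1 = -7/3 ≈ -2.3333)
448*C(-35, -38) + (2 + m)**2 = 448*((1/2)*(-35 - 38)/(-35)) + (2 - 7/3)**2 = 448*((1/2)*(-1/35)*(-73)) + (-1/3)**2 = 448*(73/70) + 1/9 = 2336/5 + 1/9 = 21029/45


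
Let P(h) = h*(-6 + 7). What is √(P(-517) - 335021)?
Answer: 3*I*√37282 ≈ 579.26*I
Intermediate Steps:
P(h) = h (P(h) = h*1 = h)
√(P(-517) - 335021) = √(-517 - 335021) = √(-335538) = 3*I*√37282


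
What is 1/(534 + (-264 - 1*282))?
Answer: -1/12 ≈ -0.083333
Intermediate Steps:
1/(534 + (-264 - 1*282)) = 1/(534 + (-264 - 282)) = 1/(534 - 546) = 1/(-12) = -1/12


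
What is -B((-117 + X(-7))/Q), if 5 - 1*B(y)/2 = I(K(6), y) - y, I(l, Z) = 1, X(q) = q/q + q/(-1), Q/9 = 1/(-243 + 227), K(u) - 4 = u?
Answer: -3560/9 ≈ -395.56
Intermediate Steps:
K(u) = 4 + u
Q = -9/16 (Q = 9/(-243 + 227) = 9/(-16) = 9*(-1/16) = -9/16 ≈ -0.56250)
X(q) = 1 - q (X(q) = 1 + q*(-1) = 1 - q)
B(y) = 8 + 2*y (B(y) = 10 - 2*(1 - y) = 10 + (-2 + 2*y) = 8 + 2*y)
-B((-117 + X(-7))/Q) = -(8 + 2*((-117 + (1 - 1*(-7)))/(-9/16))) = -(8 + 2*((-117 + (1 + 7))*(-16/9))) = -(8 + 2*((-117 + 8)*(-16/9))) = -(8 + 2*(-109*(-16/9))) = -(8 + 2*(1744/9)) = -(8 + 3488/9) = -1*3560/9 = -3560/9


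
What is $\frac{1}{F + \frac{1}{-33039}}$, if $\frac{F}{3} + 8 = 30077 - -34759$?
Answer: $\frac{33039}{6425556875} \approx 5.1418 \cdot 10^{-6}$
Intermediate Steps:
$F = 194484$ ($F = -24 + 3 \left(30077 - -34759\right) = -24 + 3 \left(30077 + 34759\right) = -24 + 3 \cdot 64836 = -24 + 194508 = 194484$)
$\frac{1}{F + \frac{1}{-33039}} = \frac{1}{194484 + \frac{1}{-33039}} = \frac{1}{194484 - \frac{1}{33039}} = \frac{1}{\frac{6425556875}{33039}} = \frac{33039}{6425556875}$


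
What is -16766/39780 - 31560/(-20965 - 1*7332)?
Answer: 390514649/562827330 ≈ 0.69384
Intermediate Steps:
-16766/39780 - 31560/(-20965 - 1*7332) = -16766*1/39780 - 31560/(-20965 - 7332) = -8383/19890 - 31560/(-28297) = -8383/19890 - 31560*(-1/28297) = -8383/19890 + 31560/28297 = 390514649/562827330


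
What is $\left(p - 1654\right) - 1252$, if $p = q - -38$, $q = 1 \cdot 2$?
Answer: $-2866$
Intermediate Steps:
$q = 2$
$p = 40$ ($p = 2 - -38 = 2 + 38 = 40$)
$\left(p - 1654\right) - 1252 = \left(40 - 1654\right) - 1252 = -1614 - 1252 = -2866$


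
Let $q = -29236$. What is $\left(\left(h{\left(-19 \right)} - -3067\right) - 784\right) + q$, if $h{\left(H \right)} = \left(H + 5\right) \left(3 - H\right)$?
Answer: $-27261$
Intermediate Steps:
$h{\left(H \right)} = \left(3 - H\right) \left(5 + H\right)$ ($h{\left(H \right)} = \left(5 + H\right) \left(3 - H\right) = \left(3 - H\right) \left(5 + H\right)$)
$\left(\left(h{\left(-19 \right)} - -3067\right) - 784\right) + q = \left(\left(\left(15 - \left(-19\right)^{2} - -38\right) - -3067\right) - 784\right) - 29236 = \left(\left(\left(15 - 361 + 38\right) + 3067\right) - 784\right) - 29236 = \left(\left(-308 + 3067\right) - 784\right) - 29236 = \left(2759 - 784\right) - 29236 = 1975 - 29236 = -27261$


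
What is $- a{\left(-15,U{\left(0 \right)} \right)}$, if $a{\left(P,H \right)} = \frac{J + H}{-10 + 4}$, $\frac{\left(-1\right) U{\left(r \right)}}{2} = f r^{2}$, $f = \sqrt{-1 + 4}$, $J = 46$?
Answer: $\frac{23}{3} \approx 7.6667$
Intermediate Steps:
$f = \sqrt{3} \approx 1.732$
$U{\left(r \right)} = - 2 \sqrt{3} r^{2}$
$a{\left(P,H \right)} = - \frac{23}{3} - \frac{H}{6}$ ($a{\left(P,H \right)} = \frac{46 + H}{-10 + 4} = \frac{46 + H}{-6} = \left(46 + H\right) \left(- \frac{1}{6}\right) = - \frac{23}{3} - \frac{H}{6}$)
$- a{\left(-15,U{\left(0 \right)} \right)} = - (- \frac{23}{3} - \frac{\left(-2\right) \sqrt{3} \cdot 0^{2}}{6}) = - (- \frac{23}{3} - \frac{\left(-2\right) \sqrt{3} \cdot 0}{6}) = - (- \frac{23}{3} - 0) = - (- \frac{23}{3} + 0) = \left(-1\right) \left(- \frac{23}{3}\right) = \frac{23}{3}$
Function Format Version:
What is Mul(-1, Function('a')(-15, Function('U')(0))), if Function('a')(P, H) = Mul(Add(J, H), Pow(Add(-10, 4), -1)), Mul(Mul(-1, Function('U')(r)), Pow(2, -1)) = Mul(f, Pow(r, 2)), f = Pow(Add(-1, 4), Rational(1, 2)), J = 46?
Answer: Rational(23, 3) ≈ 7.6667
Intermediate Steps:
f = Pow(3, Rational(1, 2)) ≈ 1.7320
Function('U')(r) = Mul(-2, Pow(3, Rational(1, 2)), Pow(r, 2)) (Function('U')(r) = Mul(-2, Mul(Pow(3, Rational(1, 2)), Pow(r, 2))) = Mul(-2, Pow(3, Rational(1, 2)), Pow(r, 2)))
Function('a')(P, H) = Add(Rational(-23, 3), Mul(Rational(-1, 6), H)) (Function('a')(P, H) = Mul(Add(46, H), Pow(Add(-10, 4), -1)) = Mul(Add(46, H), Pow(-6, -1)) = Mul(Add(46, H), Rational(-1, 6)) = Add(Rational(-23, 3), Mul(Rational(-1, 6), H)))
Mul(-1, Function('a')(-15, Function('U')(0))) = Mul(-1, Add(Rational(-23, 3), Mul(Rational(-1, 6), Mul(-2, Pow(3, Rational(1, 2)), Pow(0, 2))))) = Mul(-1, Add(Rational(-23, 3), Mul(Rational(-1, 6), Mul(-2, Pow(3, Rational(1, 2)), 0)))) = Mul(-1, Add(Rational(-23, 3), Mul(Rational(-1, 6), 0))) = Mul(-1, Add(Rational(-23, 3), 0)) = Mul(-1, Rational(-23, 3)) = Rational(23, 3)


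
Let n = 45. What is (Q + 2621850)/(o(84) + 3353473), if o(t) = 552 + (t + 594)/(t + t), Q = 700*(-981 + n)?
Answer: 18355400/31304271 ≈ 0.58635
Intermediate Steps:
Q = -655200 (Q = 700*(-981 + 45) = 700*(-936) = -655200)
o(t) = 552 + (594 + t)/(2*t) (o(t) = 552 + (594 + t)/((2*t)) = 552 + (594 + t)*(1/(2*t)) = 552 + (594 + t)/(2*t))
(Q + 2621850)/(o(84) + 3353473) = (-655200 + 2621850)/((1105/2 + 297/84) + 3353473) = 1966650/((1105/2 + 297*(1/84)) + 3353473) = 1966650/((1105/2 + 99/28) + 3353473) = 1966650/(15569/28 + 3353473) = 1966650/(93912813/28) = 1966650*(28/93912813) = 18355400/31304271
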